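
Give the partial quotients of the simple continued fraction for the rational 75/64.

[1; 5, 1, 4, 2]

Run the Euclidean algorithm on 75 and 64; the successive quotients are the partial quotients a_0, a_1, ... (each step inverts the fractional part left over by the previous one):
  75 = 1*64 + 11, so a_0 = 1.
  64 = 5*11 + 9, so a_1 = 5.
  11 = 1*9 + 2, so a_2 = 1.
  9 = 4*2 + 1, so a_3 = 4.
  2 = 2*1 + 0, so a_4 = 2.
The remainder reaches 0 after 5 divisions, so the expansion has 5 partial quotients, read off in order.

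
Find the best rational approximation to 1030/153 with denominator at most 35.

175/26

Expand x = 1030/153 as a continued fraction with the Euclidean algorithm:
  1030 = 6*153 + 112, so a_0 = 6.
  153 = 1*112 + 41, so a_1 = 1.
  112 = 2*41 + 30, so a_2 = 2.
  41 = 1*30 + 11, so a_3 = 1.
  30 = 2*11 + 8, so a_4 = 2.
  11 = 1*8 + 3, so a_5 = 1.
  8 = 2*3 + 2, so a_6 = 2.
  3 = 1*2 + 1, so a_7 = 1.
  2 = 2*1 + 0, so a_8 = 2.
so x = [6; 1, 2, 1, 2, 1, 2, 1, 2].
Convergents (p_i = a_i*p_{i-1} + p_{i-2}, q_i = a_i*q_{i-1} + q_{i-2} with p_{-2}=0, p_{-1}=1, q_{-2}=1, q_{-1}=0), until the denominator exceeds 35:
  i=0: a_0=6, p_0 = 6*1 + 0 = 6, q_0 = 6*0 + 1 = 1.
  i=1: a_1=1, p_1 = 1*6 + 1 = 7, q_1 = 1*1 + 0 = 1.
  i=2: a_2=2, p_2 = 2*7 + 6 = 20, q_2 = 2*1 + 1 = 3.
  i=3: a_3=1, p_3 = 1*20 + 7 = 27, q_3 = 1*3 + 1 = 4.
  i=4: a_4=2, p_4 = 2*27 + 20 = 74, q_4 = 2*4 + 3 = 11.
  i=5: a_5=1, p_5 = 1*74 + 27 = 101, q_5 = 1*11 + 4 = 15.
  i=6: a_6=2, p_6 = 2*101 + 74 = 276, q_6 = 2*15 + 11 = 41.
q_6 = 41 > 35, so the last convergent with denominator <= 35 is p_5/q_5 = 101/15.
The closest fraction with denominator <= 35 is either p_5/q_5 or the intermediate fraction (k*p_5 + p_4)/(k*q_5 + q_4) with the largest k >= 1 whose denominator stays <= 35; these approach x as k grows, and every other convergent or intermediate fraction in range is farther away.
Largest k: floor((35 - q_4)/q_5) = floor((35 - 11)/15) = 1.
That gives (1*101 + 74)/(1*15 + 11) = 175/26.
Compare the errors: |x - 101/15| = |1030*15 - 101*153|/(153*15) = 3/2295, and |x - 175/26| = |1030*26 - 175*153|/(153*26) = 5/3978.
Cross-multiplying, 5*2295 = 11475 < 11934 = 3*3978, so 5/3978 is smaller: the intermediate fraction 175/26 is closer to x than 101/15.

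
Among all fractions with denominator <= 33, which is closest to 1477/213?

Expand x = 1477/213 as a continued fraction with the Euclidean algorithm:
  1477 = 6*213 + 199, so a_0 = 6.
  213 = 1*199 + 14, so a_1 = 1.
  199 = 14*14 + 3, so a_2 = 14.
  14 = 4*3 + 2, so a_3 = 4.
  3 = 1*2 + 1, so a_4 = 1.
  2 = 2*1 + 0, so a_5 = 2.
so x = [6; 1, 14, 4, 1, 2].
Convergents (p_i = a_i*p_{i-1} + p_{i-2}, q_i = a_i*q_{i-1} + q_{i-2} with p_{-2}=0, p_{-1}=1, q_{-2}=1, q_{-1}=0), until the denominator exceeds 33:
  i=0: a_0=6, p_0 = 6*1 + 0 = 6, q_0 = 6*0 + 1 = 1.
  i=1: a_1=1, p_1 = 1*6 + 1 = 7, q_1 = 1*1 + 0 = 1.
  i=2: a_2=14, p_2 = 14*7 + 6 = 104, q_2 = 14*1 + 1 = 15.
  i=3: a_3=4, p_3 = 4*104 + 7 = 423, q_3 = 4*15 + 1 = 61.
q_3 = 61 > 33, so the last convergent with denominator <= 33 is p_2/q_2 = 104/15.
The closest fraction with denominator <= 33 is either p_2/q_2 or the intermediate fraction (k*p_2 + p_1)/(k*q_2 + q_1) with the largest k >= 1 whose denominator stays <= 33; these approach x as k grows, and every other convergent or intermediate fraction in range is farther away.
Largest k: floor((33 - q_1)/q_2) = floor((33 - 1)/15) = 2.
That gives (2*104 + 7)/(2*15 + 1) = 215/31.
Compare the errors: |x - 104/15| = |1477*15 - 104*213|/(213*15) = 3/3195, and |x - 215/31| = |1477*31 - 215*213|/(213*31) = 8/6603.
Cross-multiplying, 3*6603 = 19809 < 25560 = 8*3195, so 3/3195 is smaller: the convergent 104/15 is closer to x than 215/31.

104/15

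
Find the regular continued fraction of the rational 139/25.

Run the Euclidean algorithm on 139 and 25; the successive quotients are the partial quotients a_0, a_1, ... (each step inverts the fractional part left over by the previous one):
  139 = 5*25 + 14, so a_0 = 5.
  25 = 1*14 + 11, so a_1 = 1.
  14 = 1*11 + 3, so a_2 = 1.
  11 = 3*3 + 2, so a_3 = 3.
  3 = 1*2 + 1, so a_4 = 1.
  2 = 2*1 + 0, so a_5 = 2.
The remainder reaches 0 after 6 divisions, so the expansion has 6 partial quotients, read off in order.

[5; 1, 1, 3, 1, 2]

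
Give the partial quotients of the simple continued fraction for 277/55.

Run the Euclidean algorithm on 277 and 55; the successive quotients are the partial quotients a_0, a_1, ... (each step inverts the fractional part left over by the previous one):
  277 = 5*55 + 2, so a_0 = 5.
  55 = 27*2 + 1, so a_1 = 27.
  2 = 2*1 + 0, so a_2 = 2.
The remainder reaches 0 after 3 divisions, so the expansion has 3 partial quotients, read off in order.

[5; 27, 2]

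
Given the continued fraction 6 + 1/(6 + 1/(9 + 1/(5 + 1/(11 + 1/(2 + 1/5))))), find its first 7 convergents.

Using the convergent recurrence p_i = a_i*p_{i-1} + p_{i-2}, q_i = a_i*q_{i-1} + q_{i-2} with p_{-2}=0, p_{-1}=1, q_{-2}=1, q_{-1}=0:
  i=0: a_0=6, p_0 = 6*1 + 0 = 6, q_0 = 6*0 + 1 = 1.
  i=1: a_1=6, p_1 = 6*6 + 1 = 37, q_1 = 6*1 + 0 = 6.
  i=2: a_2=9, p_2 = 9*37 + 6 = 339, q_2 = 9*6 + 1 = 55.
  i=3: a_3=5, p_3 = 5*339 + 37 = 1732, q_3 = 5*55 + 6 = 281.
  i=4: a_4=11, p_4 = 11*1732 + 339 = 19391, q_4 = 11*281 + 55 = 3146.
  i=5: a_5=2, p_5 = 2*19391 + 1732 = 40514, q_5 = 2*3146 + 281 = 6573.
  i=6: a_6=5, p_6 = 5*40514 + 19391 = 221961, q_6 = 5*6573 + 3146 = 36011.

6/1, 37/6, 339/55, 1732/281, 19391/3146, 40514/6573, 221961/36011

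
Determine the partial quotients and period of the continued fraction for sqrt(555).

Write x_i = (sqrt(555) + m_i)/d_i with (m_0, d_0) = (0, 1). a_0 = floor(sqrt(555)) = 23, since 23^2 = 529 <= 555 < 576 = 24^2.
Iterate m_{i+1} = d_i*a_i - m_i, d_{i+1} = (555 - m_{i+1}^2)/d_i, a_{i+1} = floor((a_0 + m_{i+1})/d_{i+1}):
  m_1 = 1*23 - 0 = 23, d_1 = (555 - 23^2)/1 = 26/1 = 26, a_1 = floor((23 + 23)/26) = 1.
  m_2 = 26*1 - 23 = 3, d_2 = (555 - 3^2)/26 = 546/26 = 21, a_2 = floor((23 + 3)/21) = 1.
  m_3 = 21*1 - 3 = 18, d_3 = (555 - 18^2)/21 = 231/21 = 11, a_3 = floor((23 + 18)/11) = 3.
  m_4 = 11*3 - 18 = 15, d_4 = (555 - 15^2)/11 = 330/11 = 30, a_4 = floor((23 + 15)/30) = 1.
  m_5 = 30*1 - 15 = 15, d_5 = (555 - 15^2)/30 = 330/30 = 11, a_5 = floor((23 + 15)/11) = 3.
  m_6 = 11*3 - 15 = 18, d_6 = (555 - 18^2)/11 = 231/11 = 21, a_6 = floor((23 + 18)/21) = 1.
  m_7 = 21*1 - 18 = 3, d_7 = (555 - 3^2)/21 = 546/21 = 26, a_7 = floor((23 + 3)/26) = 1.
  m_8 = 26*1 - 3 = 23, d_8 = (555 - 23^2)/26 = 26/26 = 1, a_8 = floor((23 + 23)/1) = 46.
  m_9 = 1*46 - 23 = 23, d_9 = (555 - 23^2)/1 = 26/1 = 26: (m_9, d_9) = (m_1, d_1) = (23, 26), so from here the quotients repeat a_1, ..., a_8; the period length is 8.
Hence the expansion of sqrt(555) is a_0 = 23 followed by the repeating block 1, 1, 3, 1, 3, 1, 1, 46 (period 8).

[23; (1, 1, 3, 1, 3, 1, 1, 46)]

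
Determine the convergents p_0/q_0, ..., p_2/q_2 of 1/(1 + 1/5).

0/1, 1/1, 5/6

Using the convergent recurrence p_i = a_i*p_{i-1} + p_{i-2}, q_i = a_i*q_{i-1} + q_{i-2} with p_{-2}=0, p_{-1}=1, q_{-2}=1, q_{-1}=0:
  i=0: a_0=0, p_0 = 0*1 + 0 = 0, q_0 = 0*0 + 1 = 1.
  i=1: a_1=1, p_1 = 1*0 + 1 = 1, q_1 = 1*1 + 0 = 1.
  i=2: a_2=5, p_2 = 5*1 + 0 = 5, q_2 = 5*1 + 1 = 6.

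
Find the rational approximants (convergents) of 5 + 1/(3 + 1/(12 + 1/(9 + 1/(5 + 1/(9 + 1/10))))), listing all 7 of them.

Using the convergent recurrence p_i = a_i*p_{i-1} + p_{i-2}, q_i = a_i*q_{i-1} + q_{i-2} with p_{-2}=0, p_{-1}=1, q_{-2}=1, q_{-1}=0:
  i=0: a_0=5, p_0 = 5*1 + 0 = 5, q_0 = 5*0 + 1 = 1.
  i=1: a_1=3, p_1 = 3*5 + 1 = 16, q_1 = 3*1 + 0 = 3.
  i=2: a_2=12, p_2 = 12*16 + 5 = 197, q_2 = 12*3 + 1 = 37.
  i=3: a_3=9, p_3 = 9*197 + 16 = 1789, q_3 = 9*37 + 3 = 336.
  i=4: a_4=5, p_4 = 5*1789 + 197 = 9142, q_4 = 5*336 + 37 = 1717.
  i=5: a_5=9, p_5 = 9*9142 + 1789 = 84067, q_5 = 9*1717 + 336 = 15789.
  i=6: a_6=10, p_6 = 10*84067 + 9142 = 849812, q_6 = 10*15789 + 1717 = 159607.

5/1, 16/3, 197/37, 1789/336, 9142/1717, 84067/15789, 849812/159607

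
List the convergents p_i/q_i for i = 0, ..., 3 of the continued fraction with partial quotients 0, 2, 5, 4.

0/1, 1/2, 5/11, 21/46

Using the convergent recurrence p_i = a_i*p_{i-1} + p_{i-2}, q_i = a_i*q_{i-1} + q_{i-2} with p_{-2}=0, p_{-1}=1, q_{-2}=1, q_{-1}=0:
  i=0: a_0=0, p_0 = 0*1 + 0 = 0, q_0 = 0*0 + 1 = 1.
  i=1: a_1=2, p_1 = 2*0 + 1 = 1, q_1 = 2*1 + 0 = 2.
  i=2: a_2=5, p_2 = 5*1 + 0 = 5, q_2 = 5*2 + 1 = 11.
  i=3: a_3=4, p_3 = 4*5 + 1 = 21, q_3 = 4*11 + 2 = 46.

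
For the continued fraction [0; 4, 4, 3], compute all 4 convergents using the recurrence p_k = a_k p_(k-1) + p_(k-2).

0/1, 1/4, 4/17, 13/55

Using the convergent recurrence p_i = a_i*p_{i-1} + p_{i-2}, q_i = a_i*q_{i-1} + q_{i-2} with p_{-2}=0, p_{-1}=1, q_{-2}=1, q_{-1}=0:
  i=0: a_0=0, p_0 = 0*1 + 0 = 0, q_0 = 0*0 + 1 = 1.
  i=1: a_1=4, p_1 = 4*0 + 1 = 1, q_1 = 4*1 + 0 = 4.
  i=2: a_2=4, p_2 = 4*1 + 0 = 4, q_2 = 4*4 + 1 = 17.
  i=3: a_3=3, p_3 = 3*4 + 1 = 13, q_3 = 3*17 + 4 = 55.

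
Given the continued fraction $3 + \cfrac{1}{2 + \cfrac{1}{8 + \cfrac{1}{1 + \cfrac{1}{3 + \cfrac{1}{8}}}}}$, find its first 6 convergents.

3/1, 7/2, 59/17, 66/19, 257/74, 2122/611

Using the convergent recurrence p_i = a_i*p_{i-1} + p_{i-2}, q_i = a_i*q_{i-1} + q_{i-2} with p_{-2}=0, p_{-1}=1, q_{-2}=1, q_{-1}=0:
  i=0: a_0=3, p_0 = 3*1 + 0 = 3, q_0 = 3*0 + 1 = 1.
  i=1: a_1=2, p_1 = 2*3 + 1 = 7, q_1 = 2*1 + 0 = 2.
  i=2: a_2=8, p_2 = 8*7 + 3 = 59, q_2 = 8*2 + 1 = 17.
  i=3: a_3=1, p_3 = 1*59 + 7 = 66, q_3 = 1*17 + 2 = 19.
  i=4: a_4=3, p_4 = 3*66 + 59 = 257, q_4 = 3*19 + 17 = 74.
  i=5: a_5=8, p_5 = 8*257 + 66 = 2122, q_5 = 8*74 + 19 = 611.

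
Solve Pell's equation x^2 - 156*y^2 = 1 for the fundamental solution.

First expand sqrt(156) as a continued fraction. With x_i = (sqrt(156) + m_i)/d_i and (m_0, d_0) = (0, 1): a_0 = floor(sqrt(156)) = 12, since 12^2 = 144 <= 156 < 169 = 13^2.
Iterate m_{i+1} = d_i*a_i - m_i, d_{i+1} = (156 - m_{i+1}^2)/d_i, a_{i+1} = floor((a_0 + m_{i+1})/d_{i+1}):
  m_1 = 1*12 - 0 = 12, d_1 = (156 - 12^2)/1 = 12/1 = 12, a_1 = floor((12 + 12)/12) = 2.
  m_2 = 12*2 - 12 = 12, d_2 = (156 - 12^2)/12 = 12/12 = 1, a_2 = floor((12 + 12)/1) = 24.
  m_3 = 1*24 - 12 = 12, d_3 = (156 - 12^2)/1 = 12/1 = 12: (m_3, d_3) = (m_1, d_1) = (12, 12), so from here the quotients repeat a_1, a_2; the period length is 2.
So sqrt(156) = [12; (2, 24)] with period length k = 2.
k is even, so the fundamental solution of x^2 - 156y^2 = 1 is (p_{k-1}, q_{k-1}) = (p_1, q_1); compute convergents through index 1.
Convergents (p_i = a_i*p_{i-1} + p_{i-2}, q_i = a_i*q_{i-1} + q_{i-2} with p_{-2}=0, p_{-1}=1, q_{-2}=1, q_{-1}=0):
  i=0: a_0=12, p_0 = 12*1 + 0 = 12, q_0 = 12*0 + 1 = 1.
  i=1: a_1=2, p_1 = 2*12 + 1 = 25, q_1 = 2*1 + 0 = 2.
Check: 25^2 - 156*2^2 = 625 - 624 = 1, so (x, y) = (25, 2) solves the equation, and by the theorem it is the least positive solution.

(x, y) = (25, 2)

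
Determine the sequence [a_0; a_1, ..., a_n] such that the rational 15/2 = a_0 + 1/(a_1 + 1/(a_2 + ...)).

[7; 2]

Run the Euclidean algorithm on 15 and 2; the successive quotients are the partial quotients a_0, a_1, ... (each step inverts the fractional part left over by the previous one):
  15 = 7*2 + 1, so a_0 = 7.
  2 = 2*1 + 0, so a_1 = 2.
The remainder reaches 0 after 2 divisions, so the expansion has 2 partial quotients, read off in order.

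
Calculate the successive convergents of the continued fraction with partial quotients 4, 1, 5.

4/1, 5/1, 29/6

Using the convergent recurrence p_i = a_i*p_{i-1} + p_{i-2}, q_i = a_i*q_{i-1} + q_{i-2} with p_{-2}=0, p_{-1}=1, q_{-2}=1, q_{-1}=0:
  i=0: a_0=4, p_0 = 4*1 + 0 = 4, q_0 = 4*0 + 1 = 1.
  i=1: a_1=1, p_1 = 1*4 + 1 = 5, q_1 = 1*1 + 0 = 1.
  i=2: a_2=5, p_2 = 5*5 + 4 = 29, q_2 = 5*1 + 1 = 6.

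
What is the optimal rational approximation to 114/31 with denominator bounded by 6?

11/3

Expand x = 114/31 as a continued fraction with the Euclidean algorithm:
  114 = 3*31 + 21, so a_0 = 3.
  31 = 1*21 + 10, so a_1 = 1.
  21 = 2*10 + 1, so a_2 = 2.
  10 = 10*1 + 0, so a_3 = 10.
so x = [3; 1, 2, 10].
Convergents (p_i = a_i*p_{i-1} + p_{i-2}, q_i = a_i*q_{i-1} + q_{i-2} with p_{-2}=0, p_{-1}=1, q_{-2}=1, q_{-1}=0), until the denominator exceeds 6:
  i=0: a_0=3, p_0 = 3*1 + 0 = 3, q_0 = 3*0 + 1 = 1.
  i=1: a_1=1, p_1 = 1*3 + 1 = 4, q_1 = 1*1 + 0 = 1.
  i=2: a_2=2, p_2 = 2*4 + 3 = 11, q_2 = 2*1 + 1 = 3.
  i=3: a_3=10, p_3 = 10*11 + 4 = 114, q_3 = 10*3 + 1 = 31.
q_3 = 31 > 6, so the last convergent with denominator <= 6 is p_2/q_2 = 11/3.
The closest fraction with denominator <= 6 is either p_2/q_2 or the intermediate fraction (k*p_2 + p_1)/(k*q_2 + q_1) with the largest k >= 1 whose denominator stays <= 6; these approach x as k grows, and every other convergent or intermediate fraction in range is farther away.
Largest k: floor((6 - q_1)/q_2) = floor((6 - 1)/3) = 1.
That gives (1*11 + 4)/(1*3 + 1) = 15/4.
Compare the errors: |x - 11/3| = |114*3 - 11*31|/(31*3) = 1/93, and |x - 15/4| = |114*4 - 15*31|/(31*4) = 9/124.
Cross-multiplying, 1*124 = 124 < 837 = 9*93, so 1/93 is smaller: the convergent 11/3 is closer to x than 15/4.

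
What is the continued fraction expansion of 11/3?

Run the Euclidean algorithm on 11 and 3; the successive quotients are the partial quotients a_0, a_1, ... (each step inverts the fractional part left over by the previous one):
  11 = 3*3 + 2, so a_0 = 3.
  3 = 1*2 + 1, so a_1 = 1.
  2 = 2*1 + 0, so a_2 = 2.
The remainder reaches 0 after 3 divisions, so the expansion has 3 partial quotients, read off in order.

[3; 1, 2]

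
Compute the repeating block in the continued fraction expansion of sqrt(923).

[30; (2, 1, 1, 1, 2, 60)]

Write x_i = (sqrt(923) + m_i)/d_i with (m_0, d_0) = (0, 1). a_0 = floor(sqrt(923)) = 30, since 30^2 = 900 <= 923 < 961 = 31^2.
Iterate m_{i+1} = d_i*a_i - m_i, d_{i+1} = (923 - m_{i+1}^2)/d_i, a_{i+1} = floor((a_0 + m_{i+1})/d_{i+1}):
  m_1 = 1*30 - 0 = 30, d_1 = (923 - 30^2)/1 = 23/1 = 23, a_1 = floor((30 + 30)/23) = 2.
  m_2 = 23*2 - 30 = 16, d_2 = (923 - 16^2)/23 = 667/23 = 29, a_2 = floor((30 + 16)/29) = 1.
  m_3 = 29*1 - 16 = 13, d_3 = (923 - 13^2)/29 = 754/29 = 26, a_3 = floor((30 + 13)/26) = 1.
  m_4 = 26*1 - 13 = 13, d_4 = (923 - 13^2)/26 = 754/26 = 29, a_4 = floor((30 + 13)/29) = 1.
  m_5 = 29*1 - 13 = 16, d_5 = (923 - 16^2)/29 = 667/29 = 23, a_5 = floor((30 + 16)/23) = 2.
  m_6 = 23*2 - 16 = 30, d_6 = (923 - 30^2)/23 = 23/23 = 1, a_6 = floor((30 + 30)/1) = 60.
  m_7 = 1*60 - 30 = 30, d_7 = (923 - 30^2)/1 = 23/1 = 23: (m_7, d_7) = (m_1, d_1) = (30, 23), so from here the quotients repeat a_1, ..., a_6; the period length is 6.
Hence the expansion of sqrt(923) is a_0 = 30 followed by the repeating block 2, 1, 1, 1, 2, 60 (period 6).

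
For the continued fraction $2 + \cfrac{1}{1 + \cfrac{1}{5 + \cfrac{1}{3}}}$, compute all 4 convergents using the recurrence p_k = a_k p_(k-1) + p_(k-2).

2/1, 3/1, 17/6, 54/19

Using the convergent recurrence p_i = a_i*p_{i-1} + p_{i-2}, q_i = a_i*q_{i-1} + q_{i-2} with p_{-2}=0, p_{-1}=1, q_{-2}=1, q_{-1}=0:
  i=0: a_0=2, p_0 = 2*1 + 0 = 2, q_0 = 2*0 + 1 = 1.
  i=1: a_1=1, p_1 = 1*2 + 1 = 3, q_1 = 1*1 + 0 = 1.
  i=2: a_2=5, p_2 = 5*3 + 2 = 17, q_2 = 5*1 + 1 = 6.
  i=3: a_3=3, p_3 = 3*17 + 3 = 54, q_3 = 3*6 + 1 = 19.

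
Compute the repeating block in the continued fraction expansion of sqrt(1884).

Write x_i = (sqrt(1884) + m_i)/d_i with (m_0, d_0) = (0, 1). a_0 = floor(sqrt(1884)) = 43, since 43^2 = 1849 <= 1884 < 1936 = 44^2.
Iterate m_{i+1} = d_i*a_i - m_i, d_{i+1} = (1884 - m_{i+1}^2)/d_i, a_{i+1} = floor((a_0 + m_{i+1})/d_{i+1}):
  m_1 = 1*43 - 0 = 43, d_1 = (1884 - 43^2)/1 = 35/1 = 35, a_1 = floor((43 + 43)/35) = 2.
  m_2 = 35*2 - 43 = 27, d_2 = (1884 - 27^2)/35 = 1155/35 = 33, a_2 = floor((43 + 27)/33) = 2.
  m_3 = 33*2 - 27 = 39, d_3 = (1884 - 39^2)/33 = 363/33 = 11, a_3 = floor((43 + 39)/11) = 7.
  m_4 = 11*7 - 39 = 38, d_4 = (1884 - 38^2)/11 = 440/11 = 40, a_4 = floor((43 + 38)/40) = 2.
  m_5 = 40*2 - 38 = 42, d_5 = (1884 - 42^2)/40 = 120/40 = 3, a_5 = floor((43 + 42)/3) = 28.
  m_6 = 3*28 - 42 = 42, d_6 = (1884 - 42^2)/3 = 120/3 = 40, a_6 = floor((43 + 42)/40) = 2.
  m_7 = 40*2 - 42 = 38, d_7 = (1884 - 38^2)/40 = 440/40 = 11, a_7 = floor((43 + 38)/11) = 7.
  m_8 = 11*7 - 38 = 39, d_8 = (1884 - 39^2)/11 = 363/11 = 33, a_8 = floor((43 + 39)/33) = 2.
  m_9 = 33*2 - 39 = 27, d_9 = (1884 - 27^2)/33 = 1155/33 = 35, a_9 = floor((43 + 27)/35) = 2.
  m_10 = 35*2 - 27 = 43, d_10 = (1884 - 43^2)/35 = 35/35 = 1, a_10 = floor((43 + 43)/1) = 86.
  m_11 = 1*86 - 43 = 43, d_11 = (1884 - 43^2)/1 = 35/1 = 35: (m_11, d_11) = (m_1, d_1) = (43, 35), so from here the quotients repeat a_1, ..., a_10; the period length is 10.
Hence the expansion of sqrt(1884) is a_0 = 43 followed by the repeating block 2, 2, 7, 2, 28, 2, 7, 2, 2, 86 (period 10).

[43; (2, 2, 7, 2, 28, 2, 7, 2, 2, 86)]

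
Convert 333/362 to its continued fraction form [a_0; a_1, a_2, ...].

Run the Euclidean algorithm on 333 and 362; the successive quotients are the partial quotients a_0, a_1, ... (each step inverts the fractional part left over by the previous one):
  333 = 0*362 + 333, so a_0 = 0.
  362 = 1*333 + 29, so a_1 = 1.
  333 = 11*29 + 14, so a_2 = 11.
  29 = 2*14 + 1, so a_3 = 2.
  14 = 14*1 + 0, so a_4 = 14.
The remainder reaches 0 after 5 divisions, so the expansion has 5 partial quotients, read off in order.

[0; 1, 11, 2, 14]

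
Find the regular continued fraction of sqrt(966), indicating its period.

[31; (12, 2, 2, 2, 12, 62)]

Write x_i = (sqrt(966) + m_i)/d_i with (m_0, d_0) = (0, 1). a_0 = floor(sqrt(966)) = 31, since 31^2 = 961 <= 966 < 1024 = 32^2.
Iterate m_{i+1} = d_i*a_i - m_i, d_{i+1} = (966 - m_{i+1}^2)/d_i, a_{i+1} = floor((a_0 + m_{i+1})/d_{i+1}):
  m_1 = 1*31 - 0 = 31, d_1 = (966 - 31^2)/1 = 5/1 = 5, a_1 = floor((31 + 31)/5) = 12.
  m_2 = 5*12 - 31 = 29, d_2 = (966 - 29^2)/5 = 125/5 = 25, a_2 = floor((31 + 29)/25) = 2.
  m_3 = 25*2 - 29 = 21, d_3 = (966 - 21^2)/25 = 525/25 = 21, a_3 = floor((31 + 21)/21) = 2.
  m_4 = 21*2 - 21 = 21, d_4 = (966 - 21^2)/21 = 525/21 = 25, a_4 = floor((31 + 21)/25) = 2.
  m_5 = 25*2 - 21 = 29, d_5 = (966 - 29^2)/25 = 125/25 = 5, a_5 = floor((31 + 29)/5) = 12.
  m_6 = 5*12 - 29 = 31, d_6 = (966 - 31^2)/5 = 5/5 = 1, a_6 = floor((31 + 31)/1) = 62.
  m_7 = 1*62 - 31 = 31, d_7 = (966 - 31^2)/1 = 5/1 = 5: (m_7, d_7) = (m_1, d_1) = (31, 5), so from here the quotients repeat a_1, ..., a_6; the period length is 6.
Hence the expansion of sqrt(966) is a_0 = 31 followed by the repeating block 12, 2, 2, 2, 12, 62 (period 6).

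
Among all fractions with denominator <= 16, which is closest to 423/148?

20/7

Expand x = 423/148 as a continued fraction with the Euclidean algorithm:
  423 = 2*148 + 127, so a_0 = 2.
  148 = 1*127 + 21, so a_1 = 1.
  127 = 6*21 + 1, so a_2 = 6.
  21 = 21*1 + 0, so a_3 = 21.
so x = [2; 1, 6, 21].
Convergents (p_i = a_i*p_{i-1} + p_{i-2}, q_i = a_i*q_{i-1} + q_{i-2} with p_{-2}=0, p_{-1}=1, q_{-2}=1, q_{-1}=0), until the denominator exceeds 16:
  i=0: a_0=2, p_0 = 2*1 + 0 = 2, q_0 = 2*0 + 1 = 1.
  i=1: a_1=1, p_1 = 1*2 + 1 = 3, q_1 = 1*1 + 0 = 1.
  i=2: a_2=6, p_2 = 6*3 + 2 = 20, q_2 = 6*1 + 1 = 7.
  i=3: a_3=21, p_3 = 21*20 + 3 = 423, q_3 = 21*7 + 1 = 148.
q_3 = 148 > 16, so the last convergent with denominator <= 16 is p_2/q_2 = 20/7.
The closest fraction with denominator <= 16 is either p_2/q_2 or the intermediate fraction (k*p_2 + p_1)/(k*q_2 + q_1) with the largest k >= 1 whose denominator stays <= 16; these approach x as k grows, and every other convergent or intermediate fraction in range is farther away.
Largest k: floor((16 - q_1)/q_2) = floor((16 - 1)/7) = 2.
That gives (2*20 + 3)/(2*7 + 1) = 43/15.
Compare the errors: |x - 20/7| = |423*7 - 20*148|/(148*7) = 1/1036, and |x - 43/15| = |423*15 - 43*148|/(148*15) = 19/2220.
Cross-multiplying, 1*2220 = 2220 < 19684 = 19*1036, so 1/1036 is smaller: the convergent 20/7 is closer to x than 43/15.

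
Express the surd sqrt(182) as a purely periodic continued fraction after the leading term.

[13; (2, 26)]

Write x_i = (sqrt(182) + m_i)/d_i with (m_0, d_0) = (0, 1). a_0 = floor(sqrt(182)) = 13, since 13^2 = 169 <= 182 < 196 = 14^2.
Iterate m_{i+1} = d_i*a_i - m_i, d_{i+1} = (182 - m_{i+1}^2)/d_i, a_{i+1} = floor((a_0 + m_{i+1})/d_{i+1}):
  m_1 = 1*13 - 0 = 13, d_1 = (182 - 13^2)/1 = 13/1 = 13, a_1 = floor((13 + 13)/13) = 2.
  m_2 = 13*2 - 13 = 13, d_2 = (182 - 13^2)/13 = 13/13 = 1, a_2 = floor((13 + 13)/1) = 26.
  m_3 = 1*26 - 13 = 13, d_3 = (182 - 13^2)/1 = 13/1 = 13: (m_3, d_3) = (m_1, d_1) = (13, 13), so from here the quotients repeat a_1, a_2; the period length is 2.
Hence the expansion of sqrt(182) is a_0 = 13 followed by the repeating block 2, 26 (period 2).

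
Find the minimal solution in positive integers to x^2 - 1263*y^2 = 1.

First expand sqrt(1263) as a continued fraction. With x_i = (sqrt(1263) + m_i)/d_i and (m_0, d_0) = (0, 1): a_0 = floor(sqrt(1263)) = 35, since 35^2 = 1225 <= 1263 < 1296 = 36^2.
Iterate m_{i+1} = d_i*a_i - m_i, d_{i+1} = (1263 - m_{i+1}^2)/d_i, a_{i+1} = floor((a_0 + m_{i+1})/d_{i+1}):
  m_1 = 1*35 - 0 = 35, d_1 = (1263 - 35^2)/1 = 38/1 = 38, a_1 = floor((35 + 35)/38) = 1.
  m_2 = 38*1 - 35 = 3, d_2 = (1263 - 3^2)/38 = 1254/38 = 33, a_2 = floor((35 + 3)/33) = 1.
  m_3 = 33*1 - 3 = 30, d_3 = (1263 - 30^2)/33 = 363/33 = 11, a_3 = floor((35 + 30)/11) = 5.
  m_4 = 11*5 - 30 = 25, d_4 = (1263 - 25^2)/11 = 638/11 = 58, a_4 = floor((35 + 25)/58) = 1.
  m_5 = 58*1 - 25 = 33, d_5 = (1263 - 33^2)/58 = 174/58 = 3, a_5 = floor((35 + 33)/3) = 22.
  m_6 = 3*22 - 33 = 33, d_6 = (1263 - 33^2)/3 = 174/3 = 58, a_6 = floor((35 + 33)/58) = 1.
  m_7 = 58*1 - 33 = 25, d_7 = (1263 - 25^2)/58 = 638/58 = 11, a_7 = floor((35 + 25)/11) = 5.
  m_8 = 11*5 - 25 = 30, d_8 = (1263 - 30^2)/11 = 363/11 = 33, a_8 = floor((35 + 30)/33) = 1.
  m_9 = 33*1 - 30 = 3, d_9 = (1263 - 3^2)/33 = 1254/33 = 38, a_9 = floor((35 + 3)/38) = 1.
  m_10 = 38*1 - 3 = 35, d_10 = (1263 - 35^2)/38 = 38/38 = 1, a_10 = floor((35 + 35)/1) = 70.
  m_11 = 1*70 - 35 = 35, d_11 = (1263 - 35^2)/1 = 38/1 = 38: (m_11, d_11) = (m_1, d_1) = (35, 38), so from here the quotients repeat a_1, ..., a_10; the period length is 10.
So sqrt(1263) = [35; (1, 1, 5, 1, 22, 1, 5, 1, 1, 70)] with period length k = 10.
k is even, so the fundamental solution of x^2 - 1263y^2 = 1 is (p_{k-1}, q_{k-1}) = (p_9, q_9); compute convergents through index 9.
Convergents (p_i = a_i*p_{i-1} + p_{i-2}, q_i = a_i*q_{i-1} + q_{i-2} with p_{-2}=0, p_{-1}=1, q_{-2}=1, q_{-1}=0):
  i=0: a_0=35, p_0 = 35*1 + 0 = 35, q_0 = 35*0 + 1 = 1.
  i=1: a_1=1, p_1 = 1*35 + 1 = 36, q_1 = 1*1 + 0 = 1.
  i=2: a_2=1, p_2 = 1*36 + 35 = 71, q_2 = 1*1 + 1 = 2.
  i=3: a_3=5, p_3 = 5*71 + 36 = 391, q_3 = 5*2 + 1 = 11.
  i=4: a_4=1, p_4 = 1*391 + 71 = 462, q_4 = 1*11 + 2 = 13.
  i=5: a_5=22, p_5 = 22*462 + 391 = 10555, q_5 = 22*13 + 11 = 297.
  i=6: a_6=1, p_6 = 1*10555 + 462 = 11017, q_6 = 1*297 + 13 = 310.
  i=7: a_7=5, p_7 = 5*11017 + 10555 = 65640, q_7 = 5*310 + 297 = 1847.
  i=8: a_8=1, p_8 = 1*65640 + 11017 = 76657, q_8 = 1*1847 + 310 = 2157.
  i=9: a_9=1, p_9 = 1*76657 + 65640 = 142297, q_9 = 1*2157 + 1847 = 4004.
Check: 142297^2 - 1263*4004^2 = 20248436209 - 20248436208 = 1, so (x, y) = (142297, 4004) solves the equation, and by the theorem it is the least positive solution.

(x, y) = (142297, 4004)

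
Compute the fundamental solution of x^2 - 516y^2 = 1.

(x, y) = (16855, 742)

First expand sqrt(516) as a continued fraction. With x_i = (sqrt(516) + m_i)/d_i and (m_0, d_0) = (0, 1): a_0 = floor(sqrt(516)) = 22, since 22^2 = 484 <= 516 < 529 = 23^2.
Iterate m_{i+1} = d_i*a_i - m_i, d_{i+1} = (516 - m_{i+1}^2)/d_i, a_{i+1} = floor((a_0 + m_{i+1})/d_{i+1}):
  m_1 = 1*22 - 0 = 22, d_1 = (516 - 22^2)/1 = 32/1 = 32, a_1 = floor((22 + 22)/32) = 1.
  m_2 = 32*1 - 22 = 10, d_2 = (516 - 10^2)/32 = 416/32 = 13, a_2 = floor((22 + 10)/13) = 2.
  m_3 = 13*2 - 10 = 16, d_3 = (516 - 16^2)/13 = 260/13 = 20, a_3 = floor((22 + 16)/20) = 1.
  m_4 = 20*1 - 16 = 4, d_4 = (516 - 4^2)/20 = 500/20 = 25, a_4 = floor((22 + 4)/25) = 1.
  m_5 = 25*1 - 4 = 21, d_5 = (516 - 21^2)/25 = 75/25 = 3, a_5 = floor((22 + 21)/3) = 14.
  m_6 = 3*14 - 21 = 21, d_6 = (516 - 21^2)/3 = 75/3 = 25, a_6 = floor((22 + 21)/25) = 1.
  m_7 = 25*1 - 21 = 4, d_7 = (516 - 4^2)/25 = 500/25 = 20, a_7 = floor((22 + 4)/20) = 1.
  m_8 = 20*1 - 4 = 16, d_8 = (516 - 16^2)/20 = 260/20 = 13, a_8 = floor((22 + 16)/13) = 2.
  m_9 = 13*2 - 16 = 10, d_9 = (516 - 10^2)/13 = 416/13 = 32, a_9 = floor((22 + 10)/32) = 1.
  m_10 = 32*1 - 10 = 22, d_10 = (516 - 22^2)/32 = 32/32 = 1, a_10 = floor((22 + 22)/1) = 44.
  m_11 = 1*44 - 22 = 22, d_11 = (516 - 22^2)/1 = 32/1 = 32: (m_11, d_11) = (m_1, d_1) = (22, 32), so from here the quotients repeat a_1, ..., a_10; the period length is 10.
So sqrt(516) = [22; (1, 2, 1, 1, 14, 1, 1, 2, 1, 44)] with period length k = 10.
k is even, so the fundamental solution of x^2 - 516y^2 = 1 is (p_{k-1}, q_{k-1}) = (p_9, q_9); compute convergents through index 9.
Convergents (p_i = a_i*p_{i-1} + p_{i-2}, q_i = a_i*q_{i-1} + q_{i-2} with p_{-2}=0, p_{-1}=1, q_{-2}=1, q_{-1}=0):
  i=0: a_0=22, p_0 = 22*1 + 0 = 22, q_0 = 22*0 + 1 = 1.
  i=1: a_1=1, p_1 = 1*22 + 1 = 23, q_1 = 1*1 + 0 = 1.
  i=2: a_2=2, p_2 = 2*23 + 22 = 68, q_2 = 2*1 + 1 = 3.
  i=3: a_3=1, p_3 = 1*68 + 23 = 91, q_3 = 1*3 + 1 = 4.
  i=4: a_4=1, p_4 = 1*91 + 68 = 159, q_4 = 1*4 + 3 = 7.
  i=5: a_5=14, p_5 = 14*159 + 91 = 2317, q_5 = 14*7 + 4 = 102.
  i=6: a_6=1, p_6 = 1*2317 + 159 = 2476, q_6 = 1*102 + 7 = 109.
  i=7: a_7=1, p_7 = 1*2476 + 2317 = 4793, q_7 = 1*109 + 102 = 211.
  i=8: a_8=2, p_8 = 2*4793 + 2476 = 12062, q_8 = 2*211 + 109 = 531.
  i=9: a_9=1, p_9 = 1*12062 + 4793 = 16855, q_9 = 1*531 + 211 = 742.
Check: 16855^2 - 516*742^2 = 284091025 - 284091024 = 1, so (x, y) = (16855, 742) solves the equation, and by the theorem it is the least positive solution.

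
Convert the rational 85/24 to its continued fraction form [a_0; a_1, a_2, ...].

Run the Euclidean algorithm on 85 and 24; the successive quotients are the partial quotients a_0, a_1, ... (each step inverts the fractional part left over by the previous one):
  85 = 3*24 + 13, so a_0 = 3.
  24 = 1*13 + 11, so a_1 = 1.
  13 = 1*11 + 2, so a_2 = 1.
  11 = 5*2 + 1, so a_3 = 5.
  2 = 2*1 + 0, so a_4 = 2.
The remainder reaches 0 after 5 divisions, so the expansion has 5 partial quotients, read off in order.

[3; 1, 1, 5, 2]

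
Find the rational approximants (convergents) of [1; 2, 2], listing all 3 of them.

Using the convergent recurrence p_i = a_i*p_{i-1} + p_{i-2}, q_i = a_i*q_{i-1} + q_{i-2} with p_{-2}=0, p_{-1}=1, q_{-2}=1, q_{-1}=0:
  i=0: a_0=1, p_0 = 1*1 + 0 = 1, q_0 = 1*0 + 1 = 1.
  i=1: a_1=2, p_1 = 2*1 + 1 = 3, q_1 = 2*1 + 0 = 2.
  i=2: a_2=2, p_2 = 2*3 + 1 = 7, q_2 = 2*2 + 1 = 5.

1/1, 3/2, 7/5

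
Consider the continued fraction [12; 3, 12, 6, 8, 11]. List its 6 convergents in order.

Using the convergent recurrence p_i = a_i*p_{i-1} + p_{i-2}, q_i = a_i*q_{i-1} + q_{i-2} with p_{-2}=0, p_{-1}=1, q_{-2}=1, q_{-1}=0:
  i=0: a_0=12, p_0 = 12*1 + 0 = 12, q_0 = 12*0 + 1 = 1.
  i=1: a_1=3, p_1 = 3*12 + 1 = 37, q_1 = 3*1 + 0 = 3.
  i=2: a_2=12, p_2 = 12*37 + 12 = 456, q_2 = 12*3 + 1 = 37.
  i=3: a_3=6, p_3 = 6*456 + 37 = 2773, q_3 = 6*37 + 3 = 225.
  i=4: a_4=8, p_4 = 8*2773 + 456 = 22640, q_4 = 8*225 + 37 = 1837.
  i=5: a_5=11, p_5 = 11*22640 + 2773 = 251813, q_5 = 11*1837 + 225 = 20432.

12/1, 37/3, 456/37, 2773/225, 22640/1837, 251813/20432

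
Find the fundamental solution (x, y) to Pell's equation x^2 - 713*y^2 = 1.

First expand sqrt(713) as a continued fraction. With x_i = (sqrt(713) + m_i)/d_i and (m_0, d_0) = (0, 1): a_0 = floor(sqrt(713)) = 26, since 26^2 = 676 <= 713 < 729 = 27^2.
Iterate m_{i+1} = d_i*a_i - m_i, d_{i+1} = (713 - m_{i+1}^2)/d_i, a_{i+1} = floor((a_0 + m_{i+1})/d_{i+1}):
  m_1 = 1*26 - 0 = 26, d_1 = (713 - 26^2)/1 = 37/1 = 37, a_1 = floor((26 + 26)/37) = 1.
  m_2 = 37*1 - 26 = 11, d_2 = (713 - 11^2)/37 = 592/37 = 16, a_2 = floor((26 + 11)/16) = 2.
  m_3 = 16*2 - 11 = 21, d_3 = (713 - 21^2)/16 = 272/16 = 17, a_3 = floor((26 + 21)/17) = 2.
  m_4 = 17*2 - 21 = 13, d_4 = (713 - 13^2)/17 = 544/17 = 32, a_4 = floor((26 + 13)/32) = 1.
  m_5 = 32*1 - 13 = 19, d_5 = (713 - 19^2)/32 = 352/32 = 11, a_5 = floor((26 + 19)/11) = 4.
  m_6 = 11*4 - 19 = 25, d_6 = (713 - 25^2)/11 = 88/11 = 8, a_6 = floor((26 + 25)/8) = 6.
  m_7 = 8*6 - 25 = 23, d_7 = (713 - 23^2)/8 = 184/8 = 23, a_7 = floor((26 + 23)/23) = 2.
  m_8 = 23*2 - 23 = 23, d_8 = (713 - 23^2)/23 = 184/23 = 8, a_8 = floor((26 + 23)/8) = 6.
  m_9 = 8*6 - 23 = 25, d_9 = (713 - 25^2)/8 = 88/8 = 11, a_9 = floor((26 + 25)/11) = 4.
  m_10 = 11*4 - 25 = 19, d_10 = (713 - 19^2)/11 = 352/11 = 32, a_10 = floor((26 + 19)/32) = 1.
  m_11 = 32*1 - 19 = 13, d_11 = (713 - 13^2)/32 = 544/32 = 17, a_11 = floor((26 + 13)/17) = 2.
  m_12 = 17*2 - 13 = 21, d_12 = (713 - 21^2)/17 = 272/17 = 16, a_12 = floor((26 + 21)/16) = 2.
  m_13 = 16*2 - 21 = 11, d_13 = (713 - 11^2)/16 = 592/16 = 37, a_13 = floor((26 + 11)/37) = 1.
  m_14 = 37*1 - 11 = 26, d_14 = (713 - 26^2)/37 = 37/37 = 1, a_14 = floor((26 + 26)/1) = 52.
  m_15 = 1*52 - 26 = 26, d_15 = (713 - 26^2)/1 = 37/1 = 37: (m_15, d_15) = (m_1, d_1) = (26, 37), so from here the quotients repeat a_1, ..., a_14; the period length is 14.
So sqrt(713) = [26; (1, 2, 2, 1, 4, 6, 2, 6, 4, 1, 2, 2, 1, 52)] with period length k = 14.
k is even, so the fundamental solution of x^2 - 713y^2 = 1 is (p_{k-1}, q_{k-1}) = (p_13, q_13); compute convergents through index 13.
Convergents (p_i = a_i*p_{i-1} + p_{i-2}, q_i = a_i*q_{i-1} + q_{i-2} with p_{-2}=0, p_{-1}=1, q_{-2}=1, q_{-1}=0):
  i=0: a_0=26, p_0 = 26*1 + 0 = 26, q_0 = 26*0 + 1 = 1.
  i=1: a_1=1, p_1 = 1*26 + 1 = 27, q_1 = 1*1 + 0 = 1.
  i=2: a_2=2, p_2 = 2*27 + 26 = 80, q_2 = 2*1 + 1 = 3.
  i=3: a_3=2, p_3 = 2*80 + 27 = 187, q_3 = 2*3 + 1 = 7.
  i=4: a_4=1, p_4 = 1*187 + 80 = 267, q_4 = 1*7 + 3 = 10.
  i=5: a_5=4, p_5 = 4*267 + 187 = 1255, q_5 = 4*10 + 7 = 47.
  i=6: a_6=6, p_6 = 6*1255 + 267 = 7797, q_6 = 6*47 + 10 = 292.
  i=7: a_7=2, p_7 = 2*7797 + 1255 = 16849, q_7 = 2*292 + 47 = 631.
  i=8: a_8=6, p_8 = 6*16849 + 7797 = 108891, q_8 = 6*631 + 292 = 4078.
  i=9: a_9=4, p_9 = 4*108891 + 16849 = 452413, q_9 = 4*4078 + 631 = 16943.
  i=10: a_10=1, p_10 = 1*452413 + 108891 = 561304, q_10 = 1*16943 + 4078 = 21021.
  i=11: a_11=2, p_11 = 2*561304 + 452413 = 1575021, q_11 = 2*21021 + 16943 = 58985.
  i=12: a_12=2, p_12 = 2*1575021 + 561304 = 3711346, q_12 = 2*58985 + 21021 = 138991.
  i=13: a_13=1, p_13 = 1*3711346 + 1575021 = 5286367, q_13 = 1*138991 + 58985 = 197976.
Check: 5286367^2 - 713*197976^2 = 27945676058689 - 27945676058688 = 1, so (x, y) = (5286367, 197976) solves the equation, and by the theorem it is the least positive solution.

(x, y) = (5286367, 197976)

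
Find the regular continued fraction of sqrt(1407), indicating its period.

[37; (1, 1, 24, 1, 1, 74)]

Write x_i = (sqrt(1407) + m_i)/d_i with (m_0, d_0) = (0, 1). a_0 = floor(sqrt(1407)) = 37, since 37^2 = 1369 <= 1407 < 1444 = 38^2.
Iterate m_{i+1} = d_i*a_i - m_i, d_{i+1} = (1407 - m_{i+1}^2)/d_i, a_{i+1} = floor((a_0 + m_{i+1})/d_{i+1}):
  m_1 = 1*37 - 0 = 37, d_1 = (1407 - 37^2)/1 = 38/1 = 38, a_1 = floor((37 + 37)/38) = 1.
  m_2 = 38*1 - 37 = 1, d_2 = (1407 - 1^2)/38 = 1406/38 = 37, a_2 = floor((37 + 1)/37) = 1.
  m_3 = 37*1 - 1 = 36, d_3 = (1407 - 36^2)/37 = 111/37 = 3, a_3 = floor((37 + 36)/3) = 24.
  m_4 = 3*24 - 36 = 36, d_4 = (1407 - 36^2)/3 = 111/3 = 37, a_4 = floor((37 + 36)/37) = 1.
  m_5 = 37*1 - 36 = 1, d_5 = (1407 - 1^2)/37 = 1406/37 = 38, a_5 = floor((37 + 1)/38) = 1.
  m_6 = 38*1 - 1 = 37, d_6 = (1407 - 37^2)/38 = 38/38 = 1, a_6 = floor((37 + 37)/1) = 74.
  m_7 = 1*74 - 37 = 37, d_7 = (1407 - 37^2)/1 = 38/1 = 38: (m_7, d_7) = (m_1, d_1) = (37, 38), so from here the quotients repeat a_1, ..., a_6; the period length is 6.
Hence the expansion of sqrt(1407) is a_0 = 37 followed by the repeating block 1, 1, 24, 1, 1, 74 (period 6).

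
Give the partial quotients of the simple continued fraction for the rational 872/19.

Run the Euclidean algorithm on 872 and 19; the successive quotients are the partial quotients a_0, a_1, ... (each step inverts the fractional part left over by the previous one):
  872 = 45*19 + 17, so a_0 = 45.
  19 = 1*17 + 2, so a_1 = 1.
  17 = 8*2 + 1, so a_2 = 8.
  2 = 2*1 + 0, so a_3 = 2.
The remainder reaches 0 after 4 divisions, so the expansion has 4 partial quotients, read off in order.

[45; 1, 8, 2]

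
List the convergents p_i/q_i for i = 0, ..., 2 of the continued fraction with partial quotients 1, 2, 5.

Using the convergent recurrence p_i = a_i*p_{i-1} + p_{i-2}, q_i = a_i*q_{i-1} + q_{i-2} with p_{-2}=0, p_{-1}=1, q_{-2}=1, q_{-1}=0:
  i=0: a_0=1, p_0 = 1*1 + 0 = 1, q_0 = 1*0 + 1 = 1.
  i=1: a_1=2, p_1 = 2*1 + 1 = 3, q_1 = 2*1 + 0 = 2.
  i=2: a_2=5, p_2 = 5*3 + 1 = 16, q_2 = 5*2 + 1 = 11.

1/1, 3/2, 16/11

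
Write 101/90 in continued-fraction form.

[1; 8, 5, 2]

Run the Euclidean algorithm on 101 and 90; the successive quotients are the partial quotients a_0, a_1, ... (each step inverts the fractional part left over by the previous one):
  101 = 1*90 + 11, so a_0 = 1.
  90 = 8*11 + 2, so a_1 = 8.
  11 = 5*2 + 1, so a_2 = 5.
  2 = 2*1 + 0, so a_3 = 2.
The remainder reaches 0 after 4 divisions, so the expansion has 4 partial quotients, read off in order.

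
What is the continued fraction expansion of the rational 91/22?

[4; 7, 3]

Run the Euclidean algorithm on 91 and 22; the successive quotients are the partial quotients a_0, a_1, ... (each step inverts the fractional part left over by the previous one):
  91 = 4*22 + 3, so a_0 = 4.
  22 = 7*3 + 1, so a_1 = 7.
  3 = 3*1 + 0, so a_2 = 3.
The remainder reaches 0 after 3 divisions, so the expansion has 3 partial quotients, read off in order.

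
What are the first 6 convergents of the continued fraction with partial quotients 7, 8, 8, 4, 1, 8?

7/1, 57/8, 463/65, 1909/268, 2372/333, 20885/2932

Using the convergent recurrence p_i = a_i*p_{i-1} + p_{i-2}, q_i = a_i*q_{i-1} + q_{i-2} with p_{-2}=0, p_{-1}=1, q_{-2}=1, q_{-1}=0:
  i=0: a_0=7, p_0 = 7*1 + 0 = 7, q_0 = 7*0 + 1 = 1.
  i=1: a_1=8, p_1 = 8*7 + 1 = 57, q_1 = 8*1 + 0 = 8.
  i=2: a_2=8, p_2 = 8*57 + 7 = 463, q_2 = 8*8 + 1 = 65.
  i=3: a_3=4, p_3 = 4*463 + 57 = 1909, q_3 = 4*65 + 8 = 268.
  i=4: a_4=1, p_4 = 1*1909 + 463 = 2372, q_4 = 1*268 + 65 = 333.
  i=5: a_5=8, p_5 = 8*2372 + 1909 = 20885, q_5 = 8*333 + 268 = 2932.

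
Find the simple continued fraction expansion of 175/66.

Run the Euclidean algorithm on 175 and 66; the successive quotients are the partial quotients a_0, a_1, ... (each step inverts the fractional part left over by the previous one):
  175 = 2*66 + 43, so a_0 = 2.
  66 = 1*43 + 23, so a_1 = 1.
  43 = 1*23 + 20, so a_2 = 1.
  23 = 1*20 + 3, so a_3 = 1.
  20 = 6*3 + 2, so a_4 = 6.
  3 = 1*2 + 1, so a_5 = 1.
  2 = 2*1 + 0, so a_6 = 2.
The remainder reaches 0 after 7 divisions, so the expansion has 7 partial quotients, read off in order.

[2; 1, 1, 1, 6, 1, 2]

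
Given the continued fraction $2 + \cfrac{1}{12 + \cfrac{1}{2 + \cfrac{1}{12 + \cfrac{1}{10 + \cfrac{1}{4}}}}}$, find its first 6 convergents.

Using the convergent recurrence p_i = a_i*p_{i-1} + p_{i-2}, q_i = a_i*q_{i-1} + q_{i-2} with p_{-2}=0, p_{-1}=1, q_{-2}=1, q_{-1}=0:
  i=0: a_0=2, p_0 = 2*1 + 0 = 2, q_0 = 2*0 + 1 = 1.
  i=1: a_1=12, p_1 = 12*2 + 1 = 25, q_1 = 12*1 + 0 = 12.
  i=2: a_2=2, p_2 = 2*25 + 2 = 52, q_2 = 2*12 + 1 = 25.
  i=3: a_3=12, p_3 = 12*52 + 25 = 649, q_3 = 12*25 + 12 = 312.
  i=4: a_4=10, p_4 = 10*649 + 52 = 6542, q_4 = 10*312 + 25 = 3145.
  i=5: a_5=4, p_5 = 4*6542 + 649 = 26817, q_5 = 4*3145 + 312 = 12892.

2/1, 25/12, 52/25, 649/312, 6542/3145, 26817/12892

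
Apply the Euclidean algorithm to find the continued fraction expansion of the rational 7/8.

[0; 1, 7]

Run the Euclidean algorithm on 7 and 8; the successive quotients are the partial quotients a_0, a_1, ... (each step inverts the fractional part left over by the previous one):
  7 = 0*8 + 7, so a_0 = 0.
  8 = 1*7 + 1, so a_1 = 1.
  7 = 7*1 + 0, so a_2 = 7.
The remainder reaches 0 after 3 divisions, so the expansion has 3 partial quotients, read off in order.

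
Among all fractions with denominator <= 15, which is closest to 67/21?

35/11

Expand x = 67/21 as a continued fraction with the Euclidean algorithm:
  67 = 3*21 + 4, so a_0 = 3.
  21 = 5*4 + 1, so a_1 = 5.
  4 = 4*1 + 0, so a_2 = 4.
so x = [3; 5, 4].
Convergents (p_i = a_i*p_{i-1} + p_{i-2}, q_i = a_i*q_{i-1} + q_{i-2} with p_{-2}=0, p_{-1}=1, q_{-2}=1, q_{-1}=0), until the denominator exceeds 15:
  i=0: a_0=3, p_0 = 3*1 + 0 = 3, q_0 = 3*0 + 1 = 1.
  i=1: a_1=5, p_1 = 5*3 + 1 = 16, q_1 = 5*1 + 0 = 5.
  i=2: a_2=4, p_2 = 4*16 + 3 = 67, q_2 = 4*5 + 1 = 21.
q_2 = 21 > 15, so the last convergent with denominator <= 15 is p_1/q_1 = 16/5.
The closest fraction with denominator <= 15 is either p_1/q_1 or the intermediate fraction (k*p_1 + p_0)/(k*q_1 + q_0) with the largest k >= 1 whose denominator stays <= 15; these approach x as k grows, and every other convergent or intermediate fraction in range is farther away.
Largest k: floor((15 - q_0)/q_1) = floor((15 - 1)/5) = 2.
That gives (2*16 + 3)/(2*5 + 1) = 35/11.
Compare the errors: |x - 16/5| = |67*5 - 16*21|/(21*5) = 1/105, and |x - 35/11| = |67*11 - 35*21|/(21*11) = 2/231.
Cross-multiplying, 2*105 = 210 < 231 = 1*231, so 2/231 is smaller: the intermediate fraction 35/11 is closer to x than 16/5.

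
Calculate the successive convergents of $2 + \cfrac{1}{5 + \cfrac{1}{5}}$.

Using the convergent recurrence p_i = a_i*p_{i-1} + p_{i-2}, q_i = a_i*q_{i-1} + q_{i-2} with p_{-2}=0, p_{-1}=1, q_{-2}=1, q_{-1}=0:
  i=0: a_0=2, p_0 = 2*1 + 0 = 2, q_0 = 2*0 + 1 = 1.
  i=1: a_1=5, p_1 = 5*2 + 1 = 11, q_1 = 5*1 + 0 = 5.
  i=2: a_2=5, p_2 = 5*11 + 2 = 57, q_2 = 5*5 + 1 = 26.

2/1, 11/5, 57/26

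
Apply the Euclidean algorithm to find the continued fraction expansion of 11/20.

[0; 1, 1, 4, 2]

Run the Euclidean algorithm on 11 and 20; the successive quotients are the partial quotients a_0, a_1, ... (each step inverts the fractional part left over by the previous one):
  11 = 0*20 + 11, so a_0 = 0.
  20 = 1*11 + 9, so a_1 = 1.
  11 = 1*9 + 2, so a_2 = 1.
  9 = 4*2 + 1, so a_3 = 4.
  2 = 2*1 + 0, so a_4 = 2.
The remainder reaches 0 after 5 divisions, so the expansion has 5 partial quotients, read off in order.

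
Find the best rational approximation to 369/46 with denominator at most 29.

233/29

Expand x = 369/46 as a continued fraction with the Euclidean algorithm:
  369 = 8*46 + 1, so a_0 = 8.
  46 = 46*1 + 0, so a_1 = 46.
so x = [8; 46].
Convergents (p_i = a_i*p_{i-1} + p_{i-2}, q_i = a_i*q_{i-1} + q_{i-2} with p_{-2}=0, p_{-1}=1, q_{-2}=1, q_{-1}=0), until the denominator exceeds 29:
  i=0: a_0=8, p_0 = 8*1 + 0 = 8, q_0 = 8*0 + 1 = 1.
  i=1: a_1=46, p_1 = 46*8 + 1 = 369, q_1 = 46*1 + 0 = 46.
q_1 = 46 > 29, so the last convergent with denominator <= 29 is p_0/q_0 = 8/1.
The closest fraction with denominator <= 29 is either p_0/q_0 or the intermediate fraction (k*p_0 + p_{-1})/(k*q_0 + q_{-1}) with the largest k >= 1 whose denominator stays <= 29; these approach x as k grows, and every other convergent or intermediate fraction in range is farther away.
Largest k: floor((29 - q_{-1})/q_0) = floor((29 - 0)/1) = 29 (using the seeds p_{-1} = 1, q_{-1} = 0).
That gives (29*8 + 1)/(29*1 + 0) = 233/29.
Compare the errors: |x - 8/1| = |369*1 - 8*46|/(46*1) = 1/46, and |x - 233/29| = |369*29 - 233*46|/(46*29) = 17/1334.
Cross-multiplying, 17*46 = 782 < 1334 = 1*1334, so 17/1334 is smaller: the intermediate fraction 233/29 is closer to x than 8/1.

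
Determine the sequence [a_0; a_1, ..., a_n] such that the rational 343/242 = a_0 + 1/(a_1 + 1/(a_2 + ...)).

[1; 2, 2, 1, 1, 9, 2]

Run the Euclidean algorithm on 343 and 242; the successive quotients are the partial quotients a_0, a_1, ... (each step inverts the fractional part left over by the previous one):
  343 = 1*242 + 101, so a_0 = 1.
  242 = 2*101 + 40, so a_1 = 2.
  101 = 2*40 + 21, so a_2 = 2.
  40 = 1*21 + 19, so a_3 = 1.
  21 = 1*19 + 2, so a_4 = 1.
  19 = 9*2 + 1, so a_5 = 9.
  2 = 2*1 + 0, so a_6 = 2.
The remainder reaches 0 after 7 divisions, so the expansion has 7 partial quotients, read off in order.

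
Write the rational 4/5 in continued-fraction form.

Run the Euclidean algorithm on 4 and 5; the successive quotients are the partial quotients a_0, a_1, ... (each step inverts the fractional part left over by the previous one):
  4 = 0*5 + 4, so a_0 = 0.
  5 = 1*4 + 1, so a_1 = 1.
  4 = 4*1 + 0, so a_2 = 4.
The remainder reaches 0 after 3 divisions, so the expansion has 3 partial quotients, read off in order.

[0; 1, 4]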